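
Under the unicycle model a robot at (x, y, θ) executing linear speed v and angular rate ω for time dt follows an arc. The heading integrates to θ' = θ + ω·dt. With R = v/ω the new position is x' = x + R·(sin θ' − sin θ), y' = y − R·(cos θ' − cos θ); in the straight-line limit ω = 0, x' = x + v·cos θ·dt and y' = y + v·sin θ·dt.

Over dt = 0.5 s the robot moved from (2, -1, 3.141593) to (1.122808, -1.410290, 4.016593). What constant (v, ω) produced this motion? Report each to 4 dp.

v = 2.0000, ω = 1.7500

Δθ = 4.016593 − 3.141593 = 0.875000
ω = Δθ/dt = 0.875000/0.5 = 1.7500
R = Δx/(sin θ' − sin θ) = 1.1429
v = R·ω = 1.1429·1.7500 = 2.0000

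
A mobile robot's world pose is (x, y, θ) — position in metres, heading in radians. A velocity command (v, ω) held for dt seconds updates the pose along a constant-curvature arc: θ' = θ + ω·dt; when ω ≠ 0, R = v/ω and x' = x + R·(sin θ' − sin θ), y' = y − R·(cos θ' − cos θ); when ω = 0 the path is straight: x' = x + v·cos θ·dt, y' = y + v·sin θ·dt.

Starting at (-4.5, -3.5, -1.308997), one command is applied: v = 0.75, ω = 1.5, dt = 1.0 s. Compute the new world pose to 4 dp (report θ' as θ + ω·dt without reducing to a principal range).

(-3.9221, -3.8615, 0.1910)

θ' = -1.3090 + 1.5·1.0 = 0.1910
R = v/ω = 0.75/1.5 = 0.5000
x' = -4.5 + 0.5000·(sin 0.1910 − sin -1.3090) = -3.9221
y' = -3.5 − 0.5000·(cos 0.1910 − cos -1.3090) = -3.8615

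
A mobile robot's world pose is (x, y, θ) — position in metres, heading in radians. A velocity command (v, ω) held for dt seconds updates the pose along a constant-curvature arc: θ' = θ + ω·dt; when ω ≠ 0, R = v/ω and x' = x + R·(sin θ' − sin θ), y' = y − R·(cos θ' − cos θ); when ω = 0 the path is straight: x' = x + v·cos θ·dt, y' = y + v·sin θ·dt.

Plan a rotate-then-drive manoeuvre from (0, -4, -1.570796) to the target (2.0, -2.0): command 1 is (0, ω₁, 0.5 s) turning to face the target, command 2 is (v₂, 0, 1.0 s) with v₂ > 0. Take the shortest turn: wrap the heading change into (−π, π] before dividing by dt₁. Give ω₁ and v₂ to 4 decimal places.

heading to target = atan2(-2−-4, 2−0) = 0.7854
Δθ = wrap(0.7854 − -1.5708) = 2.3562; ω₁ = Δθ/dt₁ = 4.7124
distance = √((2−0)² + (-2−-4)²) = 2.8284; v₂ = distance/dt₂ = 2.8284

ω₁ = 4.7124, v₂ = 2.8284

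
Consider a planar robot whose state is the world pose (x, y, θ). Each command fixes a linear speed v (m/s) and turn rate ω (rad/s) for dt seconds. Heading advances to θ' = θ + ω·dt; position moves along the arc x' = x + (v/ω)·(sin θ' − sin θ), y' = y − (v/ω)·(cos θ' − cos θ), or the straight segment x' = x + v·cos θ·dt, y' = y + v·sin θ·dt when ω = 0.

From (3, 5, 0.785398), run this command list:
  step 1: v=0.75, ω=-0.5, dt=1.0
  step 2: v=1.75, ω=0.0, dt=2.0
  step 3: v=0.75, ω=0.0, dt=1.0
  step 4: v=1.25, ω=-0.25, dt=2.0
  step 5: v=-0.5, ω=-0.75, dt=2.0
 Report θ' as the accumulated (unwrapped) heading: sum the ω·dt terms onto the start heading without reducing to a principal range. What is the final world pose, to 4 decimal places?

step 1: θ'=0.2854 (R=-1.5000) → pose (3.6384, 5.3787, 0.2854)
step 2: θ'=0.2854 (straight) → pose (6.9968, 6.3641, 0.2854)
step 3: θ'=0.2854 (straight) → pose (7.7164, 6.5752, 0.2854)
step 4: θ'=-0.2146 (R=-5.0000) → pose (10.1889, 6.6628, -0.2146)
step 5: θ'=-1.7146 (R=0.6667) → pose (9.6711, 7.4097, -1.7146)

(9.6711, 7.4097, -1.7146)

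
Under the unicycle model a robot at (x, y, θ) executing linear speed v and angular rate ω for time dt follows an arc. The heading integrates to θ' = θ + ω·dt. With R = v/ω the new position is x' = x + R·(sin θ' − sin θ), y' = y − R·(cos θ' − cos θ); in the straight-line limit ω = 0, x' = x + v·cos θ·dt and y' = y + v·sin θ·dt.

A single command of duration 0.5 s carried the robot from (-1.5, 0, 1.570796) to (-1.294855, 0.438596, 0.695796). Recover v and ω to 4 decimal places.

v = 1.0000, ω = -1.7500

Δθ = 0.695796 − 1.570796 = -0.875000
ω = Δθ/dt = -0.875000/0.5 = -1.7500
R = −Δy/(cos θ' − cos θ) = -0.5714
v = R·ω = -0.5714·-1.7500 = 1.0000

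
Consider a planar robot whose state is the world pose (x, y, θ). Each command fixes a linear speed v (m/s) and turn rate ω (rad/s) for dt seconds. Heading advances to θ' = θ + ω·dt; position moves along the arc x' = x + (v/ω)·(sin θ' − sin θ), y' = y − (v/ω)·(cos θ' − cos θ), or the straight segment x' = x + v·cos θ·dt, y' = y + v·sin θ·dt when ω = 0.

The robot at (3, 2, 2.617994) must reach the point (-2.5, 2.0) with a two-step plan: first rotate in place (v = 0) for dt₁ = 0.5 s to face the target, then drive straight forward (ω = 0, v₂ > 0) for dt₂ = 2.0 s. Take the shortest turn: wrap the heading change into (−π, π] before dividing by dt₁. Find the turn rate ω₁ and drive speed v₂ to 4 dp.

heading to target = atan2(2−2, -2.5−3) = 3.1416
Δθ = wrap(3.1416 − 2.6180) = 0.5236; ω₁ = Δθ/dt₁ = 1.0472
distance = √((-2.5−3)² + (2−2)²) = 5.5000; v₂ = distance/dt₂ = 2.7500

ω₁ = 1.0472, v₂ = 2.7500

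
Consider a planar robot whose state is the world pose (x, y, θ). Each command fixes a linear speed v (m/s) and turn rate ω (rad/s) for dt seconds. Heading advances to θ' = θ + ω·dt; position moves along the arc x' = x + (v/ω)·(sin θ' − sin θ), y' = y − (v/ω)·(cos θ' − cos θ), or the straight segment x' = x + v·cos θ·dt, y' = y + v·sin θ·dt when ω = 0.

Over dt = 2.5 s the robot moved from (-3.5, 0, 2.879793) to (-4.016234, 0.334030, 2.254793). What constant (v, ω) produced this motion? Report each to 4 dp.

Δθ = 2.254793 − 2.879793 = -0.625000
ω = Δθ/dt = -0.625000/2.5 = -0.2500
R = Δx/(sin θ' − sin θ) = -1.0000
v = R·ω = -1.0000·-0.2500 = 0.2500

v = 0.2500, ω = -0.2500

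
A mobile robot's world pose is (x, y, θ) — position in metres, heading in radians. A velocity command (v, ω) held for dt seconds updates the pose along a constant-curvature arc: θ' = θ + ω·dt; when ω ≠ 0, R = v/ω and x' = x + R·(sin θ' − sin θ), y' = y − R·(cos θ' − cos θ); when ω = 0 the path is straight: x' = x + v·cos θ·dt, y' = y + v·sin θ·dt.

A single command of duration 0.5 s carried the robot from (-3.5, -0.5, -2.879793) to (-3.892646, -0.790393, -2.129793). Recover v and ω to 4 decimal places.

v = 1.0000, ω = 1.5000

Δθ = -2.129793 − -2.879793 = 0.750000
ω = Δθ/dt = 0.750000/0.5 = 1.5000
R = Δx/(sin θ' − sin θ) = 0.6667
v = R·ω = 0.6667·1.5000 = 1.0000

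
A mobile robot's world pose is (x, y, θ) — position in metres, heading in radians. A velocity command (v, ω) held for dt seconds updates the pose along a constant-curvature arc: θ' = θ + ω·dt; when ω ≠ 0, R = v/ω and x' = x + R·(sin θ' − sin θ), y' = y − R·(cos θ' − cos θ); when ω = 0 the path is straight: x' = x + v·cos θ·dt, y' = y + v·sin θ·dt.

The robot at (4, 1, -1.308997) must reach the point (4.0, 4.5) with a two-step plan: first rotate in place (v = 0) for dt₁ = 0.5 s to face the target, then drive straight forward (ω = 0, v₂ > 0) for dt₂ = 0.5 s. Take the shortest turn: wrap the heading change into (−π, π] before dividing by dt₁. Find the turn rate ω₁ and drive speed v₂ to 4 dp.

heading to target = atan2(4.5−1, 4−4) = 1.5708
Δθ = wrap(1.5708 − -1.3090) = 2.8798; ω₁ = Δθ/dt₁ = 5.7596
distance = √((4−4)² + (4.5−1)²) = 3.5000; v₂ = distance/dt₂ = 7.0000

ω₁ = 5.7596, v₂ = 7.0000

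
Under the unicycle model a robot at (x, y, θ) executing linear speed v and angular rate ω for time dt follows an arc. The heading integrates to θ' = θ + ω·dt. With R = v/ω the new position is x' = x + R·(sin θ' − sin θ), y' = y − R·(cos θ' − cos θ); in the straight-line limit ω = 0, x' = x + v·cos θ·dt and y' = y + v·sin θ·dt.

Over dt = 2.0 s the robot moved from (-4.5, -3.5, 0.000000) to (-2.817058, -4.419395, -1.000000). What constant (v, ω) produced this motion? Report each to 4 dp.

v = 1.0000, ω = -0.5000

Δθ = -1.000000 − 0.000000 = -1.000000
ω = Δθ/dt = -1.000000/2.0 = -0.5000
R = Δx/(sin θ' − sin θ) = -2.0000
v = R·ω = -2.0000·-0.5000 = 1.0000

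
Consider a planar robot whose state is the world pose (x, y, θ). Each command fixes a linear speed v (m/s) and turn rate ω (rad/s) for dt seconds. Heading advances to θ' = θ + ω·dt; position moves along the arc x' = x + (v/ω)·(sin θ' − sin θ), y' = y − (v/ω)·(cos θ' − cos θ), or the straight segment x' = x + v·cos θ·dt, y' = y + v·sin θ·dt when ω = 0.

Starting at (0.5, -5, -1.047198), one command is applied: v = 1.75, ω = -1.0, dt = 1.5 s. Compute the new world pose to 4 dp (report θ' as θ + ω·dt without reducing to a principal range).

(-0.0355, -7.3249, -2.5472)

θ' = -1.0472 + -1.0·1.5 = -2.5472
R = v/ω = 1.75/-1.0 = -1.7500
x' = 0.5 + -1.7500·(sin -2.5472 − sin -1.0472) = -0.0355
y' = -5 − -1.7500·(cos -2.5472 − cos -1.0472) = -7.3249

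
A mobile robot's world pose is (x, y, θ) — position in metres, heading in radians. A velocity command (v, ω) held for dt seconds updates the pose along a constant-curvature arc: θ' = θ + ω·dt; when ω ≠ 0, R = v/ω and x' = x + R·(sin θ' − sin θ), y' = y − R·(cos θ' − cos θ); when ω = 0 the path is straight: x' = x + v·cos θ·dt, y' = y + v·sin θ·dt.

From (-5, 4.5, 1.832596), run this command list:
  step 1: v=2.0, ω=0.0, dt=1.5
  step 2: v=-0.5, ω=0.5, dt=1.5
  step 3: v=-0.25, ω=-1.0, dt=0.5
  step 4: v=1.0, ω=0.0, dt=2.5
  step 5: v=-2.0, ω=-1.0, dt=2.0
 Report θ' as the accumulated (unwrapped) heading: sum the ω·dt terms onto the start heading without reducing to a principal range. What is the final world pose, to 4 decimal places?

step 1: θ'=1.8326 (straight) → pose (-5.7765, 7.3978, 1.8326)
step 2: θ'=2.5826 (R=-1.0000) → pose (-5.3409, 6.8088, 2.5826)
step 3: θ'=2.0826 (R=0.2500) → pose (-5.2555, 6.7193, 2.0826)
step 4: θ'=2.0826 (straight) → pose (-6.4799, 8.8990, 2.0826)
step 5: θ'=0.0826 (R=2.0000) → pose (-8.0586, 5.9263, 0.0826)

(-8.0586, 5.9263, 0.0826)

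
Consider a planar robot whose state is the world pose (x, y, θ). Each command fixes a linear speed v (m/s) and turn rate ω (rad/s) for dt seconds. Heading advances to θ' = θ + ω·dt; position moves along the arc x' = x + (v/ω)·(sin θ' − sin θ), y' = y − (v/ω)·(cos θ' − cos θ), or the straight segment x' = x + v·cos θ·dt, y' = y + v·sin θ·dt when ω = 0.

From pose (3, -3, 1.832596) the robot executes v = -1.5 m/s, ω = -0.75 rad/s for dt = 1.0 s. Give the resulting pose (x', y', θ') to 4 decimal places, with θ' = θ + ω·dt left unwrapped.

θ' = 1.8326 + -0.75·1.0 = 1.0826
R = v/ω = -1.5/-0.75 = 2.0000
x' = 3 + 2.0000·(sin 1.0826 − sin 1.8326) = 2.8345
y' = -3 − 2.0000·(cos 1.0826 − cos 1.8326) = -4.4557

(2.8345, -4.4557, 1.0826)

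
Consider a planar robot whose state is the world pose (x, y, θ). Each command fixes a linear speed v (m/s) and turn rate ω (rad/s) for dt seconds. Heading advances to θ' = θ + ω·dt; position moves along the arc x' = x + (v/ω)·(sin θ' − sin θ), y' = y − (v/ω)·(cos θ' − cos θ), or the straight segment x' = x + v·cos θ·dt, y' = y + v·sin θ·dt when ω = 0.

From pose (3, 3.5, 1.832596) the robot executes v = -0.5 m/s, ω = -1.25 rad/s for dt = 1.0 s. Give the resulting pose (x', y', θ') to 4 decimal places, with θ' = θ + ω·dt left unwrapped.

(2.8337, 3.0625, 0.5826)

θ' = 1.8326 + -1.25·1.0 = 0.5826
R = v/ω = -0.5/-1.25 = 0.4000
x' = 3 + 0.4000·(sin 0.5826 − sin 1.8326) = 2.8337
y' = 3.5 − 0.4000·(cos 0.5826 − cos 1.8326) = 3.0625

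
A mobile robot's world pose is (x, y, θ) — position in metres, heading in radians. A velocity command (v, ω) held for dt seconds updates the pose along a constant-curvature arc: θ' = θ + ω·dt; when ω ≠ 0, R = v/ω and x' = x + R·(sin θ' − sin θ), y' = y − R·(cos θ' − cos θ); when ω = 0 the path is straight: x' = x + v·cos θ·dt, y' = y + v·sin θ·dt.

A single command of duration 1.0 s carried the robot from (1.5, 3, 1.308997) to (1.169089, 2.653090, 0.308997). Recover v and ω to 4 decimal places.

Δθ = 0.308997 − 1.308997 = -1.000000
ω = Δθ/dt = -1.000000/1.0 = -1.0000
R = −Δy/(cos θ' − cos θ) = 0.5000
v = R·ω = 0.5000·-1.0000 = -0.5000

v = -0.5000, ω = -1.0000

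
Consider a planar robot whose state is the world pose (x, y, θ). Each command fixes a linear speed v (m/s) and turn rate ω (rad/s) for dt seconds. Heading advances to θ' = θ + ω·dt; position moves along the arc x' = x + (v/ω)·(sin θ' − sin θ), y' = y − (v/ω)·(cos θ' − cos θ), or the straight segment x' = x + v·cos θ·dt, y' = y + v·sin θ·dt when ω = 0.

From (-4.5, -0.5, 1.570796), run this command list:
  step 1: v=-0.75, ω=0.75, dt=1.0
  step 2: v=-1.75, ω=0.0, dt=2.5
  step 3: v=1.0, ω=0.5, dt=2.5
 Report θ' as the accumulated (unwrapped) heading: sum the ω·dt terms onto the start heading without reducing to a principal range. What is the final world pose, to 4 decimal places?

(-3.5452, -3.9275, 3.5708)

step 1: θ'=2.3208 (R=-1.0000) → pose (-4.2317, -1.1816, 2.3208)
step 2: θ'=2.3208 (straight) → pose (-1.2495, -4.3828, 2.3208)
step 3: θ'=3.5708 (R=2.0000) → pose (-3.5452, -3.9275, 3.5708)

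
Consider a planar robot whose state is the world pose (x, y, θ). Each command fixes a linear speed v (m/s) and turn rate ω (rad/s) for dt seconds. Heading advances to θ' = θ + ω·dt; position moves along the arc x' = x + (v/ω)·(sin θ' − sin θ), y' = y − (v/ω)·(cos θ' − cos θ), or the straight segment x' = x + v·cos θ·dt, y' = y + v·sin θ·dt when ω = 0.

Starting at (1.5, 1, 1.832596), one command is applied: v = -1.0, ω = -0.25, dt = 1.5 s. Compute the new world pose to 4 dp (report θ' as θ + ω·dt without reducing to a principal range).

(1.6107, -0.4871, 1.4576)

θ' = 1.8326 + -0.25·1.5 = 1.4576
R = v/ω = -1.0/-0.25 = 4.0000
x' = 1.5 + 4.0000·(sin 1.4576 − sin 1.8326) = 1.6107
y' = 1 − 4.0000·(cos 1.4576 − cos 1.8326) = -0.4871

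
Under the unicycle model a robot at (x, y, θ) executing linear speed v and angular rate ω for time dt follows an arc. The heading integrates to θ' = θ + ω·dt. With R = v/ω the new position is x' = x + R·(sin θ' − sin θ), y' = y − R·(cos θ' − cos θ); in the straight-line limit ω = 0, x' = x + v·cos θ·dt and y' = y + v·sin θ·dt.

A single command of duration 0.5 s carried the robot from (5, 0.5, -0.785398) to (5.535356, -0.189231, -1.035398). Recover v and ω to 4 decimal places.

v = 1.7500, ω = -0.5000

Δθ = -1.035398 − -0.785398 = -0.250000
ω = Δθ/dt = -0.250000/0.5 = -0.5000
R = −Δy/(cos θ' − cos θ) = -3.5000
v = R·ω = -3.5000·-0.5000 = 1.7500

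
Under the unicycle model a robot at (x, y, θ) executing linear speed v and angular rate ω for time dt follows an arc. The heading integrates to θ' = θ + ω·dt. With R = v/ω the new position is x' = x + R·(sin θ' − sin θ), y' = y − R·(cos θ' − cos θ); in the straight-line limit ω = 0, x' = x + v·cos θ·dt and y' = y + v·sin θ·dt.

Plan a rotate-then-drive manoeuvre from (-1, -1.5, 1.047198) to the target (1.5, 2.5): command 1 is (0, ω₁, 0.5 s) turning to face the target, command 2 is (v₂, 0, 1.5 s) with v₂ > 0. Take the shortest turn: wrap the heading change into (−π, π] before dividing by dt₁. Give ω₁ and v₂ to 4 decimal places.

heading to target = atan2(2.5−-1.5, 1.5−-1) = 1.0122
Δθ = wrap(1.0122 − 1.0472) = -0.0350; ω₁ = Δθ/dt₁ = -0.0700
distance = √((1.5−-1)² + (2.5−-1.5)²) = 4.7170; v₂ = distance/dt₂ = 3.1447

ω₁ = -0.0700, v₂ = 3.1447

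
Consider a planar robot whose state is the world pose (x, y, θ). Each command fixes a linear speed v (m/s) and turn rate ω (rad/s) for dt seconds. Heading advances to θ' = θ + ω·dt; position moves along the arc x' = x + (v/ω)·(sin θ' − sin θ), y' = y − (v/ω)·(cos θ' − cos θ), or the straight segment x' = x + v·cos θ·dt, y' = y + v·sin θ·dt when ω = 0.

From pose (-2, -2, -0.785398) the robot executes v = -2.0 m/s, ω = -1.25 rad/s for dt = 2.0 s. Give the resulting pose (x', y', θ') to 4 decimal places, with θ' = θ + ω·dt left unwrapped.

θ' = -0.7854 + -1.25·2.0 = -3.2854
R = v/ω = -2.0/-1.25 = 1.6000
x' = -2 + 1.6000·(sin -3.2854 − sin -0.7854) = -0.6393
y' = -2 − 1.6000·(cos -3.2854 − cos -0.7854) = 0.7149

(-0.6393, 0.7149, -3.2854)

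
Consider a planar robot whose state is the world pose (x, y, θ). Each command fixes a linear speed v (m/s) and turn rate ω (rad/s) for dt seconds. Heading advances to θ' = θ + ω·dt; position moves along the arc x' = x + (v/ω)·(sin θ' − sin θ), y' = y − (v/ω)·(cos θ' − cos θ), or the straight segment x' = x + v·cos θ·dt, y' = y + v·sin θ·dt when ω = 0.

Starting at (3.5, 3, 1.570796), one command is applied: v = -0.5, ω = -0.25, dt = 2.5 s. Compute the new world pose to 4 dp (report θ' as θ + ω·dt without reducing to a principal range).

(3.1219, 1.8298, 0.9458)

θ' = 1.5708 + -0.25·2.5 = 0.9458
R = v/ω = -0.5/-0.25 = 2.0000
x' = 3.5 + 2.0000·(sin 0.9458 − sin 1.5708) = 3.1219
y' = 3 − 2.0000·(cos 0.9458 − cos 1.5708) = 1.8298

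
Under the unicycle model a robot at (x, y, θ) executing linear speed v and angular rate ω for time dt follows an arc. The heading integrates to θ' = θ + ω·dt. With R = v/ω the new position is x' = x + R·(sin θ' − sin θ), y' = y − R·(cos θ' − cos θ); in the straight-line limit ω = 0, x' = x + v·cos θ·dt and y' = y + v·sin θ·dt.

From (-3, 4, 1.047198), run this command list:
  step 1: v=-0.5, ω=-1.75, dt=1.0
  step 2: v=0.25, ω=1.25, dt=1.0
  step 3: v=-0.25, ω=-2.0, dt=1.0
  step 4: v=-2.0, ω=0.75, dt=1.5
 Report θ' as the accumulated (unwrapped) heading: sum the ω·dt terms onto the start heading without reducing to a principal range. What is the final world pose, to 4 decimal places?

(-5.1775, 6.2094, -0.3278)

step 1: θ'=-0.7028 (R=0.2857) → pose (-3.4321, 3.9248, -0.7028)
step 2: θ'=0.5472 (R=0.2000) → pose (-3.1988, 3.9067, 0.5472)
step 3: θ'=-1.4528 (R=0.1250) → pose (-3.3879, 3.9987, -1.4528)
step 4: θ'=-0.3278 (R=-2.6667) → pose (-5.1775, 6.2094, -0.3278)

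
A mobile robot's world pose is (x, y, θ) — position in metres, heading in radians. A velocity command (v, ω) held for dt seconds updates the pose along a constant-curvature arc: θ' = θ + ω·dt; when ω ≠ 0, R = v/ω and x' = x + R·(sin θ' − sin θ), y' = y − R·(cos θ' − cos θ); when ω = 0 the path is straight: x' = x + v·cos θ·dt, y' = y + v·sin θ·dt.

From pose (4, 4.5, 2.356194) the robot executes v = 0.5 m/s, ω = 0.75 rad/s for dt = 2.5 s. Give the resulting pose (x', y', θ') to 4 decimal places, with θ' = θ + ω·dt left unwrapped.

(2.9376, 4.3372, 4.2312)

θ' = 2.3562 + 0.75·2.5 = 4.2312
R = v/ω = 0.5/0.75 = 0.6667
x' = 4 + 0.6667·(sin 4.2312 − sin 2.3562) = 2.9376
y' = 4.5 − 0.6667·(cos 4.2312 − cos 2.3562) = 4.3372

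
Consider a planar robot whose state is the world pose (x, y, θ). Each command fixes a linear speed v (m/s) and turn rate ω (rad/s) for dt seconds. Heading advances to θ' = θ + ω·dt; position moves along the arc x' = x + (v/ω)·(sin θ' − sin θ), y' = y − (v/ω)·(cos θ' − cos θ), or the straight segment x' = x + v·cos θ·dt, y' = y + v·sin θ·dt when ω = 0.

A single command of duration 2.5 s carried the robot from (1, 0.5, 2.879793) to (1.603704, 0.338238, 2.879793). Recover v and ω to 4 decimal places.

Δθ = 2.879793 − 2.879793 = 0.000000
ω = Δθ/dt = 0.000000/2.5 = 0.0000
ω = 0 → v = (Δx·cos θ + Δy·sin θ)/dt = -0.2500

v = -0.2500, ω = 0.0000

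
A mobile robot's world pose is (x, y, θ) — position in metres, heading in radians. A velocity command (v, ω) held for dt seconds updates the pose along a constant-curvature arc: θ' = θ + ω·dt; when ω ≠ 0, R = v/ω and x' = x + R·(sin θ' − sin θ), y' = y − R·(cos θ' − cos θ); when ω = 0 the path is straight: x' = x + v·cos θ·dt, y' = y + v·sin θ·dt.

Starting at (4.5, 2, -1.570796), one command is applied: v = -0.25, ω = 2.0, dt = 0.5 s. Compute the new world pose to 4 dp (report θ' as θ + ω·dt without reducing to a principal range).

(4.4425, 2.1052, -0.5708)

θ' = -1.5708 + 2.0·0.5 = -0.5708
R = v/ω = -0.25/2.0 = -0.1250
x' = 4.5 + -0.1250·(sin -0.5708 − sin -1.5708) = 4.4425
y' = 2 − -0.1250·(cos -0.5708 − cos -1.5708) = 2.1052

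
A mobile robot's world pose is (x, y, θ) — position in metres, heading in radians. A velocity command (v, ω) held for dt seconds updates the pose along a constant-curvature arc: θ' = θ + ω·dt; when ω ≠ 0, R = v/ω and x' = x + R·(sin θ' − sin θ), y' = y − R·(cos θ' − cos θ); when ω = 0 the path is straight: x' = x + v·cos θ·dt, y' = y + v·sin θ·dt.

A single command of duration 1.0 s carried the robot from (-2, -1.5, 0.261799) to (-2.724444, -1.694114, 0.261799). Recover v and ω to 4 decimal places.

v = -0.7500, ω = 0.0000

Δθ = 0.261799 − 0.261799 = 0.000000
ω = Δθ/dt = 0.000000/1.0 = 0.0000
ω = 0 → v = (Δx·cos θ + Δy·sin θ)/dt = -0.7500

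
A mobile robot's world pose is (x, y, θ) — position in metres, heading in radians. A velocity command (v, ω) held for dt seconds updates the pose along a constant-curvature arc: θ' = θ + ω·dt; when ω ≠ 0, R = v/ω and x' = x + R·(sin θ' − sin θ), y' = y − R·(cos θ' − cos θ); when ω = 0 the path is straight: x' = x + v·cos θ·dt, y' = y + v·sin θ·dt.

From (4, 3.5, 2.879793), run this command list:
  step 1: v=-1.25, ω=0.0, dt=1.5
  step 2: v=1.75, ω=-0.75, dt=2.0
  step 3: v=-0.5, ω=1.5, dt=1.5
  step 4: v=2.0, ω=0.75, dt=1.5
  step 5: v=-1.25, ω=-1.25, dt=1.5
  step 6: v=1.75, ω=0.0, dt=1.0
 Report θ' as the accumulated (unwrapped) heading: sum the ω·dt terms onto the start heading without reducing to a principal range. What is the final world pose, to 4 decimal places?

step 1: θ'=2.8798 (straight) → pose (5.8111, 3.0147, 2.8798)
step 2: θ'=1.3798 (R=-2.3333) → pose (4.1241, 5.7115, 1.3798)
step 3: θ'=3.6298 (R=-0.3333) → pose (4.6077, 5.3538, 3.6298)
step 4: θ'=4.7548 (R=2.6667) → pose (3.1942, 2.8857, 4.7548)
step 5: θ'=2.8798 (R=1.0000) → pose (4.4522, 3.8940, 2.8798)
step 6: θ'=2.8798 (straight) → pose (2.7618, 4.3469, 2.8798)

(2.7618, 4.3469, 2.8798)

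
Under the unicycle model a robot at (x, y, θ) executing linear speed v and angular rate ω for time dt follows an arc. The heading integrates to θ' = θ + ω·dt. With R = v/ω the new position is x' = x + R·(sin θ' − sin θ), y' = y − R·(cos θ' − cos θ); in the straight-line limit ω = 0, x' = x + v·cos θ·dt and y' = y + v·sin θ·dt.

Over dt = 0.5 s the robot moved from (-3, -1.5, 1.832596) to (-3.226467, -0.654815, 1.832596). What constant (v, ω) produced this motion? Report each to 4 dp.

v = 1.7500, ω = 0.0000

Δθ = 1.832596 − 1.832596 = 0.000000
ω = Δθ/dt = 0.000000/0.5 = 0.0000
ω = 0 → v = (Δx·cos θ + Δy·sin θ)/dt = 1.7500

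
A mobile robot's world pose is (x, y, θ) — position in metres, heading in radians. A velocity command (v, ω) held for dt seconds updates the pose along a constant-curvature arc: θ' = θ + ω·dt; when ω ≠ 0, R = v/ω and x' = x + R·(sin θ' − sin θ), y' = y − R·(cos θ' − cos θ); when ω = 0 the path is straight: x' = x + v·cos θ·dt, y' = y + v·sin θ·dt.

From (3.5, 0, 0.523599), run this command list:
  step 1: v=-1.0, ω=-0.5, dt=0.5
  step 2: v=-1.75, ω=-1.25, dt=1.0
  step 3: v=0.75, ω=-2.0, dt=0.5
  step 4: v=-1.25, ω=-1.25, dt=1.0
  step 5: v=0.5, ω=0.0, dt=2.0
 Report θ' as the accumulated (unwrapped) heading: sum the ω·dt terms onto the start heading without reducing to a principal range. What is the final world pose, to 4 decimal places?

(1.5433, 0.6989, -3.2264)

step 1: θ'=0.2736 (R=2.0000) → pose (3.0404, -0.1936, 0.2736)
step 2: θ'=-0.9764 (R=1.4000) → pose (1.5022, 0.3704, -0.9764)
step 3: θ'=-1.9764 (R=-0.3750) → pose (1.5361, 0.0124, -1.9764)
step 4: θ'=-3.2264 (R=1.0000) → pose (2.5397, 0.6142, -3.2264)
step 5: θ'=-3.2264 (straight) → pose (1.5433, 0.6989, -3.2264)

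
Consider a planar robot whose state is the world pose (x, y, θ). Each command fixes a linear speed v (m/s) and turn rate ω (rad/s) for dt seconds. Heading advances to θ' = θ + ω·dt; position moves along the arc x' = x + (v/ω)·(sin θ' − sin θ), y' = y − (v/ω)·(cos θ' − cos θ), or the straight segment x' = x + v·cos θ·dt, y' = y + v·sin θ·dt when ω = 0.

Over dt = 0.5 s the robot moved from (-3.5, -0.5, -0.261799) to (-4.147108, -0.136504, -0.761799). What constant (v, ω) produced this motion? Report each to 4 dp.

v = -1.5000, ω = -1.0000

Δθ = -0.761799 − -0.261799 = -0.500000
ω = Δθ/dt = -0.500000/0.5 = -1.0000
R = Δx/(sin θ' − sin θ) = 1.5000
v = R·ω = 1.5000·-1.0000 = -1.5000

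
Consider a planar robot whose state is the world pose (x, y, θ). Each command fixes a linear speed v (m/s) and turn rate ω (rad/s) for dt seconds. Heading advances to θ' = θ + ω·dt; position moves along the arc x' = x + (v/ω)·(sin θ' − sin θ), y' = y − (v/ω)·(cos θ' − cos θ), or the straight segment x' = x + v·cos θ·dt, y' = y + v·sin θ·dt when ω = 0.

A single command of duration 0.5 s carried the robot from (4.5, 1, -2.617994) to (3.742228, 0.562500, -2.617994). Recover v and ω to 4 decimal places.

v = 1.7500, ω = 0.0000

Δθ = -2.617994 − -2.617994 = 0.000000
ω = Δθ/dt = 0.000000/0.5 = 0.0000
ω = 0 → v = (Δx·cos θ + Δy·sin θ)/dt = 1.7500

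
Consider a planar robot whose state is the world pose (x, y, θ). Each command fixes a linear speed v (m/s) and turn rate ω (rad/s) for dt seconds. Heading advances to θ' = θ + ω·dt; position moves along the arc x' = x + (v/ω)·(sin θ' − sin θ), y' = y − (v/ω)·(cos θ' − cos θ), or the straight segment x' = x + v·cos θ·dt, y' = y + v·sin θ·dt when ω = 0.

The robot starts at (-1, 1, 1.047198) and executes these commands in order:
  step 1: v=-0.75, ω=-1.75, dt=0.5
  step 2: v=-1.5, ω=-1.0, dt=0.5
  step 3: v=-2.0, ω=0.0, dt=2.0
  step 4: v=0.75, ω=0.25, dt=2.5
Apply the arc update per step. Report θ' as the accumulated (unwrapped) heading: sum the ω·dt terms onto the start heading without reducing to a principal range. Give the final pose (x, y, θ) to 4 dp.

step 1: θ'=0.1722 (R=0.4286) → pose (-1.2977, 0.7921, 0.1722)
step 2: θ'=-0.3278 (R=1.5000) → pose (-2.0377, 0.8497, -0.3278)
step 3: θ'=-0.3278 (straight) → pose (-5.8247, 2.1376, -0.3278)
step 4: θ'=0.2972 (R=3.0000) → pose (-3.9803, 2.1094, 0.2972)

(-3.9803, 2.1094, 0.2972)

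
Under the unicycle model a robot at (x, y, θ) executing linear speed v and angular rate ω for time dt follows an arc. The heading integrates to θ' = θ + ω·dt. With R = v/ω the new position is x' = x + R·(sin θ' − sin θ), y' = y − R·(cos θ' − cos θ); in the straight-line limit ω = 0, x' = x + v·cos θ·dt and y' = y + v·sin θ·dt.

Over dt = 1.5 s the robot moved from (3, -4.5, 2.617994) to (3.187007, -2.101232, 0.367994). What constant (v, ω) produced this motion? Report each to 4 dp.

v = 2.0000, ω = -1.5000

Δθ = 0.367994 − 2.617994 = -2.250000
ω = Δθ/dt = -2.250000/1.5 = -1.5000
R = −Δy/(cos θ' − cos θ) = -1.3333
v = R·ω = -1.3333·-1.5000 = 2.0000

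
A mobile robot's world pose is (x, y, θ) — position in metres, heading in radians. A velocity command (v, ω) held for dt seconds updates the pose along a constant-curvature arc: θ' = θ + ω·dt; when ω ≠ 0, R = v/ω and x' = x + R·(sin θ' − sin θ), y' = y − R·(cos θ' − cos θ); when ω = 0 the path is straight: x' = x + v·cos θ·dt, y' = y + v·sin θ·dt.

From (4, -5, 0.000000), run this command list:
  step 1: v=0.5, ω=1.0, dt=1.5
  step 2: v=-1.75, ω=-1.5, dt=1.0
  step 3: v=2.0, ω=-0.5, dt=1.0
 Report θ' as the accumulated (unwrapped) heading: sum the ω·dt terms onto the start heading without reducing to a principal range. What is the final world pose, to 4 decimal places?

step 1: θ'=1.5000 (R=0.5000) → pose (4.4987, -4.5354, 1.5000)
step 2: θ'=0.0000 (R=1.1667) → pose (3.3350, -5.6195, 0.0000)
step 3: θ'=-0.5000 (R=-4.0000) → pose (5.2527, -6.1092, -0.5000)

(5.2527, -6.1092, -0.5000)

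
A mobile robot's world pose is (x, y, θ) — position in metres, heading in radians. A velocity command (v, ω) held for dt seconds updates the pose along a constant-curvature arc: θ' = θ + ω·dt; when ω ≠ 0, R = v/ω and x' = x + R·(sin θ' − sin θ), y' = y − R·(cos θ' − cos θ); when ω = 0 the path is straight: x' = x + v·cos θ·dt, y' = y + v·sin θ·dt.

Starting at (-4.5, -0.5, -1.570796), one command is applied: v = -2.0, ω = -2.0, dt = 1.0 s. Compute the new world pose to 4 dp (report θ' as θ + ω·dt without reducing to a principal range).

θ' = -1.5708 + -2.0·1.0 = -3.5708
R = v/ω = -2.0/-2.0 = 1.0000
x' = -4.5 + 1.0000·(sin -3.5708 − sin -1.5708) = -3.0839
y' = -0.5 − 1.0000·(cos -3.5708 − cos -1.5708) = 0.4093

(-3.0839, 0.4093, -3.5708)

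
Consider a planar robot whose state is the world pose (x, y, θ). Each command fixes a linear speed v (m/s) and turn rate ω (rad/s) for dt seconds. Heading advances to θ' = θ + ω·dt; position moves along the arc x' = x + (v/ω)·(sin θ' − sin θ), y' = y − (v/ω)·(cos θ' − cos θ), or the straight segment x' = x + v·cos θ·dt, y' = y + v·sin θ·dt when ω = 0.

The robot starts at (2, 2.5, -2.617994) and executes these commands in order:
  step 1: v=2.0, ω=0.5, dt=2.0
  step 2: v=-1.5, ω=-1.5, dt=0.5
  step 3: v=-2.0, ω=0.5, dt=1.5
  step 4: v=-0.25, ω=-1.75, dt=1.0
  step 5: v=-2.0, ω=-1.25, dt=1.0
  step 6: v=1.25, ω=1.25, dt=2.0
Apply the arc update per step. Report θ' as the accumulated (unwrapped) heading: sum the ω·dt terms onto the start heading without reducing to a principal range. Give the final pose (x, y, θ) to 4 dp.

(1.0643, 1.7159, -2.1180)

step 1: θ'=-1.6180 (R=4.0000) → pose (0.0045, -0.7754, -1.6180)
step 2: θ'=-2.3680 (R=1.0000) → pose (0.3046, -0.1072, -2.3680)
step 3: θ'=-1.6180 (R=-4.0000) → pose (1.5053, 2.5657, -1.6180)
step 4: θ'=-3.3680 (R=0.1429) → pose (1.6801, 2.6982, -3.3680)
step 5: θ'=-4.6180 (R=1.6000) → pose (2.9138, 1.2898, -4.6180)
step 6: θ'=-2.1180 (R=1.0000) → pose (1.0643, 1.7159, -2.1180)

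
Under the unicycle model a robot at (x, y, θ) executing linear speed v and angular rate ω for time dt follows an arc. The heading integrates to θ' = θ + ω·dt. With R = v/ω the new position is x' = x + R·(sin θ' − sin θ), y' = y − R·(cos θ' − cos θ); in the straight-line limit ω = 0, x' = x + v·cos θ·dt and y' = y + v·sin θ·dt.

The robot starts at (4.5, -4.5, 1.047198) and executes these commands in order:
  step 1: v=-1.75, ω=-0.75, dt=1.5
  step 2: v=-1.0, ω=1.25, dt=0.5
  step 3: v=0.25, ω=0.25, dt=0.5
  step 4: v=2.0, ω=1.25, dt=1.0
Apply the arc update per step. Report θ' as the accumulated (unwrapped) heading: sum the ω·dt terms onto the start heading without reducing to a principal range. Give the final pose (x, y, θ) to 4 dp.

step 1: θ'=-0.0778 (R=2.3333) → pose (2.2979, -5.6596, -0.0778)
step 2: θ'=0.5472 (R=-0.8000) → pose (1.8195, -5.7740, 0.5472)
step 3: θ'=0.6722 (R=1.0000) → pose (1.9219, -5.7025, 0.6722)
step 4: θ'=1.9222 (R=1.6000) → pose (2.4278, -3.8998, 1.9222)

(2.4278, -3.8998, 1.9222)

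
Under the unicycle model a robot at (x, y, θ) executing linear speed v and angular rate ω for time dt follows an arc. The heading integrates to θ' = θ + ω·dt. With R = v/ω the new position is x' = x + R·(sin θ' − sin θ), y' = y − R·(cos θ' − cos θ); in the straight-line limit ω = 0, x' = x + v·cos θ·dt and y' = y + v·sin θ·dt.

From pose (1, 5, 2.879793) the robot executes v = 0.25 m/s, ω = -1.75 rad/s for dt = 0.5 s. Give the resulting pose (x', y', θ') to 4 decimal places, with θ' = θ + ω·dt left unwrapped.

θ' = 2.8798 + -1.75·0.5 = 2.0048
R = v/ω = 0.25/-1.75 = -0.1429
x' = 1 + -0.1429·(sin 2.0048 − sin 2.8798) = 0.9074
y' = 5 − -0.1429·(cos 2.0048 − cos 2.8798) = 5.0779

(0.9074, 5.0779, 2.0048)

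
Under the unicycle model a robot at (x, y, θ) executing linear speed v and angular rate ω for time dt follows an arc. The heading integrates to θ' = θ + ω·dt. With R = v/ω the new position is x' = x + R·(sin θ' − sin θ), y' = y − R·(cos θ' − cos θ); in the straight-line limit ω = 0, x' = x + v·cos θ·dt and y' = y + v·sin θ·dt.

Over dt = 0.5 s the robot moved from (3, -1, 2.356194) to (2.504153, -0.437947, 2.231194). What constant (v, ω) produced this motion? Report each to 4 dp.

Δθ = 2.231194 − 2.356194 = -0.125000
ω = Δθ/dt = -0.125000/0.5 = -0.2500
R = −Δy/(cos θ' − cos θ) = -6.0000
v = R·ω = -6.0000·-0.2500 = 1.5000

v = 1.5000, ω = -0.2500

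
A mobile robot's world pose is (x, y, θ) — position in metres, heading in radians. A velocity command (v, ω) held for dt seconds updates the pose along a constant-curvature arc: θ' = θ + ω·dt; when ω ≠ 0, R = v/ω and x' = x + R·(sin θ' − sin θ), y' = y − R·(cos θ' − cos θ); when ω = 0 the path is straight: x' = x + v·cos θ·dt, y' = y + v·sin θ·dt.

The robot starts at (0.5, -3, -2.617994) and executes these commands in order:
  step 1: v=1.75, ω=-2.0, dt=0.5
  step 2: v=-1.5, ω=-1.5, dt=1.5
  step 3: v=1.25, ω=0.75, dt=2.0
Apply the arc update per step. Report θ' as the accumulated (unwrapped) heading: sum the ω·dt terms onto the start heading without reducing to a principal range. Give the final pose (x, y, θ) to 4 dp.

(0.5025, -2.7357, -4.3680)

step 1: θ'=-3.6180 (R=-0.8750) → pose (-0.3388, -3.0198, -3.6180)
step 2: θ'=-5.8680 (R=1.0000) → pose (-0.3940, -4.8235, -5.8680)
step 3: θ'=-4.3680 (R=1.6667) → pose (0.5025, -2.7357, -4.3680)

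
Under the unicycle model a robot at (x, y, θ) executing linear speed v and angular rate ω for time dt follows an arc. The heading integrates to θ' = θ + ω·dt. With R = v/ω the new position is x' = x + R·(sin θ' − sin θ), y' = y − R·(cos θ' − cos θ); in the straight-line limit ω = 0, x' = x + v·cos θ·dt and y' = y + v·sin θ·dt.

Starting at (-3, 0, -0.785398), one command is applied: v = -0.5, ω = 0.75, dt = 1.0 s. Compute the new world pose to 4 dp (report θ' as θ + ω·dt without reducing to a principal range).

(-3.4478, 0.1948, -0.0354)

θ' = -0.7854 + 0.75·1.0 = -0.0354
R = v/ω = -0.5/0.75 = -0.6667
x' = -3 + -0.6667·(sin -0.0354 − sin -0.7854) = -3.4478
y' = 0 − -0.6667·(cos -0.0354 − cos -0.7854) = 0.1948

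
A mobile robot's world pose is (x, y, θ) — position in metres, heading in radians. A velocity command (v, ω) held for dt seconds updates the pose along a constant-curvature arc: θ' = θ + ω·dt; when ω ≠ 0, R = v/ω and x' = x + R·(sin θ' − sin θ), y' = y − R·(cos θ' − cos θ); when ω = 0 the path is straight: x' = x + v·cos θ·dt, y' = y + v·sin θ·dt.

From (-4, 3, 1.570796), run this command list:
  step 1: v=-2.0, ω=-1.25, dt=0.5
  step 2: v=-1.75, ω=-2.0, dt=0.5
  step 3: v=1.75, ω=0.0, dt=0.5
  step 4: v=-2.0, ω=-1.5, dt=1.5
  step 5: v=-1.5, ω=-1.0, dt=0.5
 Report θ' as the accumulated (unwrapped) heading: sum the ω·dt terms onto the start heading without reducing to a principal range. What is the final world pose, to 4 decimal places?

step 1: θ'=0.9458 (R=1.6000) → pose (-4.3025, 2.0638, 0.9458)
step 2: θ'=-0.0542 (R=0.8750) → pose (-5.0595, 1.7021, -0.0542)
step 3: θ'=-0.0542 (straight) → pose (-4.1857, 1.6547, -0.0542)
step 4: θ'=-2.3042 (R=1.3333) → pose (-5.1040, 3.8786, -2.3042)
step 5: θ'=-2.8042 (R=1.5000) → pose (-4.4862, 4.2899, -2.8042)

(-4.4862, 4.2899, -2.8042)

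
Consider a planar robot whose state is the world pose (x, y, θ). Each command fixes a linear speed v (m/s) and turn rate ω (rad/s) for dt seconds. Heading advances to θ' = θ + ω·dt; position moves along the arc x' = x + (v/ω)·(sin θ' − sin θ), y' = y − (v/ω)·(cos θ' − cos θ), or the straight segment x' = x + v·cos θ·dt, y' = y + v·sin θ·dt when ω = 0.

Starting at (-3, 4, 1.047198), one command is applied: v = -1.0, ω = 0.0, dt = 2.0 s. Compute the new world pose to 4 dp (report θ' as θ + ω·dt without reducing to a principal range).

θ' = 1.0472 + 0.0·2.0 = 1.0472
ω = 0 → straight: x' = -3 + -1.0·cos(1.0472)·2.0 = -4.0000
y' = 4 + -1.0·sin(1.0472)·2.0 = 2.2679

(-4.0000, 2.2679, 1.0472)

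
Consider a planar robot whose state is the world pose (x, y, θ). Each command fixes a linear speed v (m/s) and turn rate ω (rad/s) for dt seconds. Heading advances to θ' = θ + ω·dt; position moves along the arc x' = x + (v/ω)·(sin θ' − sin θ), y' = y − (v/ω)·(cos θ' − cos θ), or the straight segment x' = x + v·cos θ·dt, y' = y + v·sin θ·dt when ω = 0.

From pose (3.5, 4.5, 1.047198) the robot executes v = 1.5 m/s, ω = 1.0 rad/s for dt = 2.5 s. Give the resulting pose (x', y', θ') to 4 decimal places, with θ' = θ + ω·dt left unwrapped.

(1.6091, 6.6283, 3.5472)

θ' = 1.0472 + 1.0·2.5 = 3.5472
R = v/ω = 1.5/1.0 = 1.5000
x' = 3.5 + 1.5000·(sin 3.5472 − sin 1.0472) = 1.6091
y' = 4.5 − 1.5000·(cos 3.5472 − cos 1.0472) = 6.6283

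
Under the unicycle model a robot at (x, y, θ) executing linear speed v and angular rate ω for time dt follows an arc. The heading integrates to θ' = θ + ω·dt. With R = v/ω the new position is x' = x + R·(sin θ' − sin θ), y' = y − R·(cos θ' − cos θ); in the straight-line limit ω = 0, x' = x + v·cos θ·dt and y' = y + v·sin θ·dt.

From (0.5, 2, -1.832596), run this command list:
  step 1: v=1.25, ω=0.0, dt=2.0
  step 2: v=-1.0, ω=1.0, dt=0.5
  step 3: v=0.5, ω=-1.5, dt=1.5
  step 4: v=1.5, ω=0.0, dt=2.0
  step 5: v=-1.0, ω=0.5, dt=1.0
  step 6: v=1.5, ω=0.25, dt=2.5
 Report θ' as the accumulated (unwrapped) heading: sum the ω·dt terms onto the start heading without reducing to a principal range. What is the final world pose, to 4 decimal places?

step 1: θ'=-1.8326 (straight) → pose (-0.1470, -0.4148, -1.8326)
step 2: θ'=-1.3326 (R=-1.0000) → pose (-0.1412, 0.0800, -1.3326)
step 3: θ'=-3.5826 (R=-0.3333) → pose (-0.6074, -0.3001, -3.5826)
step 4: θ'=-3.5826 (straight) → pose (-3.3204, 0.9804, -3.5826)
step 5: θ'=-3.0826 (R=-2.0000) → pose (-2.3488, 0.7925, -3.0826)
step 6: θ'=-2.4576 (R=6.0000) → pose (-5.7864, -0.5467, -2.4576)

(-5.7864, -0.5467, -2.4576)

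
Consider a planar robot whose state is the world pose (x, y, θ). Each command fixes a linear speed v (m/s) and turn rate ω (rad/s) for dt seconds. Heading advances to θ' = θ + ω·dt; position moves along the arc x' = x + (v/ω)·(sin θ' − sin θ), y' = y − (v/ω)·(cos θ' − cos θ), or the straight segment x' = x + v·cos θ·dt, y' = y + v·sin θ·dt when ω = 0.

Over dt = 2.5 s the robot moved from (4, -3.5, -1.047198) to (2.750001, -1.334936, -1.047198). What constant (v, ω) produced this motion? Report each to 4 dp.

v = -1.0000, ω = 0.0000

Δθ = -1.047198 − -1.047198 = 0.000000
ω = Δθ/dt = 0.000000/2.5 = 0.0000
ω = 0 → v = (Δx·cos θ + Δy·sin θ)/dt = -1.0000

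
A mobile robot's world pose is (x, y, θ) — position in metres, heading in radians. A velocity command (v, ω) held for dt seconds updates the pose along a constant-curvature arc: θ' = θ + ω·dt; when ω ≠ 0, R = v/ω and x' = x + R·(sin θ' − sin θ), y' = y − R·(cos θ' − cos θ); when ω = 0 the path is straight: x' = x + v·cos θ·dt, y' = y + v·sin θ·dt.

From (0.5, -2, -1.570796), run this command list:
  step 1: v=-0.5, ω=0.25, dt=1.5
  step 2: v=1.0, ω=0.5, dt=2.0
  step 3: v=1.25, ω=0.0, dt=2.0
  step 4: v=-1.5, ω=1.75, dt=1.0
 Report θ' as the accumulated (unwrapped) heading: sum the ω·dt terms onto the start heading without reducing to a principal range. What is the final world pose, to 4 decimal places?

step 1: θ'=-1.1958 (R=-2.0000) → pose (0.3610, -1.2675, -1.1958)
step 2: θ'=-0.1958 (R=2.0000) → pose (1.8329, -2.4967, -0.1958)
step 3: θ'=-0.1958 (straight) → pose (4.2852, -2.9831, -0.1958)
step 4: θ'=1.5542 (R=-0.8571) → pose (3.2614, -3.8096, 1.5542)

(3.2614, -3.8096, 1.5542)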